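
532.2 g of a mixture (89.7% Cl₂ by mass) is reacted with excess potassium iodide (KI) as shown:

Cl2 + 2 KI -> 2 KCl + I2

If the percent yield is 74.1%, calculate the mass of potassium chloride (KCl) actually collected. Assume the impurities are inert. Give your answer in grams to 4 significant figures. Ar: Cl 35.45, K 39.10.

Pure Cl2 available = 532.2 g × 0.897 = 477.38 g.
M(Cl2) = 2(35.45) = 70.90 g/mol.
M(KCl) = 39.10 + 35.45 = 74.55 g/mol.
n(Cl2) = 477.38 g / 70.90 g/mol = 6.7332 mol.
From the equation the Cl2:KCl mole ratio is 1:2, so n(KCl) = 6.7332 × 2/1 = 13.466 mol.
Mass of KCl = 13.466 mol × 74.55 g/mol = 1003.9 g.
Actual mass collected = 1003.9 g × 0.741 = 743.90 g.

743.9 g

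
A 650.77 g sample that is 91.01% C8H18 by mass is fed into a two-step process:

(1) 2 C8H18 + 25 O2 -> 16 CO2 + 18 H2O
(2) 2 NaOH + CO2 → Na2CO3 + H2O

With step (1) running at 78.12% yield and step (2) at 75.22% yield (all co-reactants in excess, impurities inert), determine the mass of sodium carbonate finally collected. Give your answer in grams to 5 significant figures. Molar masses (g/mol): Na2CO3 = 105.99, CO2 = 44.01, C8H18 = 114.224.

Pure C8H18 = 650.77 × 0.9101 = 592.266 g.
n(C8H18) = 592.266 / 114.224 = 5.18513 mol.
Step 1 (C8H18:CO2 = 2:16): theoretical n(CO2) = 41.4810 mol; at 78.12% yield, n(CO2) = 32.4050 mol.
Step 2 (CO2:Na2CO3 = 1:1): theoretical n(Na2CO3) = 32.4050 mol, so theoretical mass = 32.4050 × 105.99 = 3434.60 g.
At 75.22% yield, actual mass of Na2CO3 = 3434.60 × 0.7522 = 2583.51 g.

2583.5 g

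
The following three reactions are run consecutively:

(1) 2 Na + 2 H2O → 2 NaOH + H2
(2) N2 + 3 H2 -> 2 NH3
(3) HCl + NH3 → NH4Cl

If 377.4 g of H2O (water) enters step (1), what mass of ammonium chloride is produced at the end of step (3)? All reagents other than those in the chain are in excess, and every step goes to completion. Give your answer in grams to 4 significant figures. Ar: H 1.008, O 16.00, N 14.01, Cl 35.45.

M(H2O) = 2(1.008) + 16.00 = 18.016 g/mol.
M(NH4Cl) = 14.01 + 4(1.008) + 35.45 = 53.492 g/mol.
n(H2O) = 377.4 / 18.016 = 20.948 mol.
Reaction (1): H2O→H2 ratio 2:1 ⇒ n(H2) = 10.474 mol.
Reaction (2): H2→NH3 ratio 3:2 ⇒ n(NH3) = 6.9827 mol.
Reaction (3): NH3→NH4Cl ratio 1:1 ⇒ n(NH4Cl) = 6.9827 mol.
Mass of NH4Cl = 6.9827 × 53.492 = 373.52 g.

373.5 g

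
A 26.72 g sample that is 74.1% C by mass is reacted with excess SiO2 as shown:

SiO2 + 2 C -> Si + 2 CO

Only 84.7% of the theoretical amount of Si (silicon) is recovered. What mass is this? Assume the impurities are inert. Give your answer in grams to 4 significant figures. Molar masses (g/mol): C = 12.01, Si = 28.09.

19.61 g

Pure C available = 26.72 g × 0.741 = 19.800 g.
n(C) = 19.800 g / 12.01 g/mol = 1.6486 mol.
From the equation the C:Si mole ratio is 2:1, so n(Si) = 1.6486 × 1/2 = 0.82429 mol.
Mass of Si = 0.82429 mol × 28.09 g/mol = 23.154 g.
Actual mass collected = 23.154 g × 0.847 = 19.612 g.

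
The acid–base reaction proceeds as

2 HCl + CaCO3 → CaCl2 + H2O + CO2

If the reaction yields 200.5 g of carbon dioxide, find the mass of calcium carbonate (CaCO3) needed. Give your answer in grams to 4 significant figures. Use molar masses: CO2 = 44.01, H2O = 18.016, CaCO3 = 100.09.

n(CO2) = 200.50 g / 44.01 g/mol = 4.5558 mol.
From the equation the CO2:CaCO3 mole ratio is 1:1, so n(CaCO3) = 4.5558 × 1/1 = 4.5558 mol.
Mass of CaCO3 = 4.5558 mol × 100.09 g/mol = 455.99 g.

456.0 g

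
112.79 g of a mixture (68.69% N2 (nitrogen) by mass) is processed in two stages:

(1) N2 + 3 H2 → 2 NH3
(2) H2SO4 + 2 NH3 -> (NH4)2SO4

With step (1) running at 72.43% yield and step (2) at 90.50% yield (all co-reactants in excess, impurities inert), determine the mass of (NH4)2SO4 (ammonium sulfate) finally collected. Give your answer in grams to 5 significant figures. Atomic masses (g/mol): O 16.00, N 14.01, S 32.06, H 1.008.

239.50 g

Pure N2 = 112.79 × 0.6869 = 77.4755 g.
M(N2) = 2(14.01) = 28.02 g/mol.
M((NH4)2SO4) = 2(14.01) + 8(1.008) + 32.06 + 4(16.00) = 132.144 g/mol.
n(N2) = 77.4755 / 28.02 = 2.76501 mol.
Step 1 (N2:NH3 = 1:2): theoretical n(NH3) = 5.53001 mol; at 72.43% yield, n(NH3) = 4.00539 mol.
Step 2 (NH3:(NH4)2SO4 = 2:1): theoretical n((NH4)2SO4) = 2.00269 mol, so theoretical mass = 2.00269 × 132.144 = 264.644 g.
At 90.50% yield, actual mass of (NH4)2SO4 = 264.644 × 0.9050 = 239.503 g.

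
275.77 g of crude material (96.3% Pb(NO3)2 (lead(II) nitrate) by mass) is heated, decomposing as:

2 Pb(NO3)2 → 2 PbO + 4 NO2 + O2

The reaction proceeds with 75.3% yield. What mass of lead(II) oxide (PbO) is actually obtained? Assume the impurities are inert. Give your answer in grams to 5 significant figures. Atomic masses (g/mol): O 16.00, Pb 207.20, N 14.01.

134.76 g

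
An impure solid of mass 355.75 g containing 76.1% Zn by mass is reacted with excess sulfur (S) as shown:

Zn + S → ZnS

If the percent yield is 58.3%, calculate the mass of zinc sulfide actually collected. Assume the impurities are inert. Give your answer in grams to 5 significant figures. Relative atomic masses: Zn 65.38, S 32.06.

235.23 g

Pure Zn available = 355.75 g × 0.761 = 270.726 g.
M(Zn) = 65.38 g/mol.
M(ZnS) = 65.38 + 32.06 = 97.44 g/mol.
n(Zn) = 270.726 g / 65.38 g/mol = 4.14080 mol.
From the equation the Zn:ZnS mole ratio is 1:1, so n(ZnS) = 4.14080 × 1/1 = 4.14080 mol.
Mass of ZnS = 4.14080 mol × 97.44 g/mol = 403.480 g.
Actual mass collected = 403.480 g × 0.583 = 235.229 g.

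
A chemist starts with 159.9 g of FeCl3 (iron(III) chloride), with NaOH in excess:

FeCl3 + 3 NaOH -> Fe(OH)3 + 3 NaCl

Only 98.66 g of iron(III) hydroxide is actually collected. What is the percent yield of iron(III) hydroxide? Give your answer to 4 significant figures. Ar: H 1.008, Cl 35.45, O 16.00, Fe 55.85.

M(FeCl3) = 55.85 + 3(35.45) = 162.20 g/mol.
M(Fe(OH)3) = 55.85 + 3(16.00) + 3(1.008) = 106.874 g/mol.
n(FeCl3) = 159.90 g / 162.20 g/mol = 0.98582 mol.
From the equation the FeCl3:Fe(OH)3 mole ratio is 1:1, so n(Fe(OH)3) = 0.98582 × 1/1 = 0.98582 mol.
Mass of Fe(OH)3 = 0.98582 mol × 106.874 g/mol = 105.36 g.
This is the theoretical yield. Percent yield = 98.66 g / 105.36 g × 100% = 93.642%.

93.64 %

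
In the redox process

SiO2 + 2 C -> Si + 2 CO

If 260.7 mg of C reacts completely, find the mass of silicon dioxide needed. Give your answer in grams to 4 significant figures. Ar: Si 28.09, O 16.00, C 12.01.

0.6522 g

M(C) = 12.01 g/mol.
M(SiO2) = 28.09 + 2(16.00) = 60.09 g/mol.
Convert: 260.7 mg = 0.26070 g.
n(C) = 0.26070 g / 12.01 g/mol = 0.021707 mol.
From the equation the C:SiO2 mole ratio is 2:1, so n(SiO2) = 0.021707 × 1/2 = 0.010853 mol.
Mass of SiO2 = 0.010853 mol × 60.09 g/mol = 0.65218 g.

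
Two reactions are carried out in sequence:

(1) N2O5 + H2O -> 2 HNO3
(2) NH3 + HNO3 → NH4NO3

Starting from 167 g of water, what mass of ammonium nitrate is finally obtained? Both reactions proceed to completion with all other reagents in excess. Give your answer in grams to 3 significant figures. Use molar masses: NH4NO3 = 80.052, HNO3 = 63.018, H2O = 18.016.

n(H2O) = 167.0 / 18.016 = 9.270 mol.
Step 1 gives a 1:2 ratio of H2O to HNO3, so n(HNO3) = 18.54 mol.
In step 2 the HNO3:NH4NO3 ratio is 1:1, so n(NH4NO3) = 18.54 mol.
Mass of NH4NO3 = 18.54 × 80.052 = 1484 g.

1480 g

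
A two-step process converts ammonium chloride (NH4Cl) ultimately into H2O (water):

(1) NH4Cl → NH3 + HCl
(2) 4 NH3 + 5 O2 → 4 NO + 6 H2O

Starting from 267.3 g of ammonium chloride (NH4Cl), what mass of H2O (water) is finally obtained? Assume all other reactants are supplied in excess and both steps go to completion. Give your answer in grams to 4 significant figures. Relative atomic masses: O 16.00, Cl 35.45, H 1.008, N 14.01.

135.0 g

M(NH4Cl) = 14.01 + 4(1.008) + 35.45 = 53.492 g/mol.
M(H2O) = 2(1.008) + 16.00 = 18.016 g/mol.
n(NH4Cl) = 267.30 / 53.492 = 4.9970 mol.
Step 1 gives a 1:1 ratio of NH4Cl to NH3, so n(NH3) = 4.9970 mol.
In step 2 the NH3:H2O ratio is 4:6, so n(H2O) = 7.4955 mol.
Mass of H2O = 7.4955 × 18.016 = 135.04 g.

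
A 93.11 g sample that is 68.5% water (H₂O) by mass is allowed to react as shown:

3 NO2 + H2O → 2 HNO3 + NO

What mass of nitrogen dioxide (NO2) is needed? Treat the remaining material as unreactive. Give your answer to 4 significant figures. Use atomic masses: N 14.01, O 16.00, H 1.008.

488.7 g

Mass of pure H2O = 93.11 g × 0.685 = 63.780 g.
M(H2O) = 2(1.008) + 16.00 = 18.016 g/mol.
M(NO2) = 14.01 + 2(16.00) = 46.01 g/mol.
n(H2O) = 63.780 g / 18.016 g/mol = 3.5402 mol.
From the equation the H2O:NO2 mole ratio is 1:3, so n(NO2) = 3.5402 × 3/1 = 10.621 mol.
Mass of NO2 = 10.621 mol × 46.01 g/mol = 488.65 g.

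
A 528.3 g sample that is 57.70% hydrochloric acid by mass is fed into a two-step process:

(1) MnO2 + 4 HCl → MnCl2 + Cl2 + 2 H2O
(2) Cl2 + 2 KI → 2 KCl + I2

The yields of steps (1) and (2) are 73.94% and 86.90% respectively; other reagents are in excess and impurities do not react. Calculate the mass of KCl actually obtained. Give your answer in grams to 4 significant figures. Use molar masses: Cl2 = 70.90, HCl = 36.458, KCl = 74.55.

Pure HCl = 528.3 × 0.5770 = 304.83 g.
n(HCl) = 304.83 / 36.458 = 8.3611 mol.
Step 1 (HCl:Cl2 = 4:1): theoretical n(Cl2) = 2.0903 mol; at 73.94% yield, n(Cl2) = 1.5455 mol.
Step 2 (Cl2:KCl = 1:2): theoretical n(KCl) = 3.0911 mol, so theoretical mass = 3.0911 × 74.55 = 230.44 g.
At 86.90% yield, actual mass of KCl = 230.44 × 0.8690 = 200.25 g.

200.3 g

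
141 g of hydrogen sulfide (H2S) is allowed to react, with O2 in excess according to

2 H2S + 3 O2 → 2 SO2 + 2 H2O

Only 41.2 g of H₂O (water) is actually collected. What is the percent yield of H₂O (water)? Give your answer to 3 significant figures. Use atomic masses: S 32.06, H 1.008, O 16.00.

55.3 %

M(H2S) = 2(1.008) + 32.06 = 34.076 g/mol.
M(H2O) = 2(1.008) + 16.00 = 18.016 g/mol.
n(H2S) = 141.0 g / 34.076 g/mol = 4.138 mol.
From the equation the H2S:H2O mole ratio is 2:2, so n(H2O) = 4.138 × 2/2 = 4.138 mol.
Mass of H2O = 4.138 mol × 18.016 g/mol = 74.55 g.
This is the theoretical yield. Percent yield = 41.2 g / 74.55 g × 100% = 55.27%.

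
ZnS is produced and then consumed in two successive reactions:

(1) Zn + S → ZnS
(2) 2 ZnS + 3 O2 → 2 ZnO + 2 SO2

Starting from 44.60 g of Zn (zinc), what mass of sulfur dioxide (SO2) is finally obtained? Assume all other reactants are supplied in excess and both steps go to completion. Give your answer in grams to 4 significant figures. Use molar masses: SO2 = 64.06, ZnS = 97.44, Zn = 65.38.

n(Zn) = 44.600 / 65.38 = 0.68217 mol.
Step 1 gives a 1:1 ratio of Zn to ZnS, so n(ZnS) = 0.68217 mol.
In step 2 the ZnS:SO2 ratio is 2:2, so n(SO2) = 0.68217 mol.
Mass of SO2 = 0.68217 × 64.06 = 43.700 g.

43.70 g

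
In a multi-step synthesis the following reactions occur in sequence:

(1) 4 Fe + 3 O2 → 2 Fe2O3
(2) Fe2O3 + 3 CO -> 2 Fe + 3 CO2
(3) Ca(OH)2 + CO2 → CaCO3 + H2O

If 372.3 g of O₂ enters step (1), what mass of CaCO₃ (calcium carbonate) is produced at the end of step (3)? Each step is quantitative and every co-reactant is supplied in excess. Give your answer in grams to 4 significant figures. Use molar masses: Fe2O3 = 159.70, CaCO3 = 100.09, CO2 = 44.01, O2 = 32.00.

2329 g

n(O2) = 372.3 / 32.00 = 11.634 mol.
Reaction (1): O2→Fe2O3 ratio 3:2 ⇒ n(Fe2O3) = 7.7563 mol.
Reaction (2): Fe2O3→CO2 ratio 1:3 ⇒ n(CO2) = 23.269 mol.
Reaction (3): CO2→CaCO3 ratio 1:1 ⇒ n(CaCO3) = 23.269 mol.
Mass of CaCO3 = 23.269 × 100.09 = 2329.0 g.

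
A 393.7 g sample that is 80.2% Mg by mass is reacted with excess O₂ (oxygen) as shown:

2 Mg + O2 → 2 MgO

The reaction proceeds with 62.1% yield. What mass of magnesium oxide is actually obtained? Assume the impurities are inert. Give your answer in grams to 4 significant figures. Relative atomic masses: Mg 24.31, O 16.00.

Pure Mg available = 393.7 g × 0.802 = 315.75 g.
M(Mg) = 24.31 g/mol.
M(MgO) = 24.31 + 16.00 = 40.31 g/mol.
n(Mg) = 315.75 g / 24.31 g/mol = 12.988 mol.
From the equation the Mg:MgO mole ratio is 2:2, so n(MgO) = 12.988 × 2/2 = 12.988 mol.
Mass of MgO = 12.988 mol × 40.31 g/mol = 523.56 g.
Actual mass collected = 523.56 g × 0.621 = 325.13 g.

325.1 g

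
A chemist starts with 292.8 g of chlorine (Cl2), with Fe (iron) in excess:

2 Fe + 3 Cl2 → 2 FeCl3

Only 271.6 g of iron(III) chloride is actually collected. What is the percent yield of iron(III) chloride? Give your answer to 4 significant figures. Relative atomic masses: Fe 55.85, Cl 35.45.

M(Cl2) = 2(35.45) = 70.90 g/mol.
M(FeCl3) = 55.85 + 3(35.45) = 162.20 g/mol.
n(Cl2) = 292.80 g / 70.90 g/mol = 4.1298 mol.
From the equation the Cl2:FeCl3 mole ratio is 3:2, so n(FeCl3) = 4.1298 × 2/3 = 2.7532 mol.
Mass of FeCl3 = 2.7532 mol × 162.20 g/mol = 446.56 g.
This is the theoretical yield. Percent yield = 271.6 g / 446.56 g × 100% = 60.820%.

60.82 %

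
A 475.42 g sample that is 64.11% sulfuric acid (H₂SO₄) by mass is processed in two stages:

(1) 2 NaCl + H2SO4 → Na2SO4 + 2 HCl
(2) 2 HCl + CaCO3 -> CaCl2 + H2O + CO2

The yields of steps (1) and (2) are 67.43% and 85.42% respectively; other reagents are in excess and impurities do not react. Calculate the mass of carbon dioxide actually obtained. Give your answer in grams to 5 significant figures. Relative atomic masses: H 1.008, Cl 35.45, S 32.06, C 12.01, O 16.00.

78.778 g

Pure H2SO4 = 475.42 × 0.6411 = 304.792 g.
M(H2SO4) = 2(1.008) + 32.06 + 4(16.00) = 98.076 g/mol.
M(CO2) = 12.01 + 2(16.00) = 44.01 g/mol.
n(H2SO4) = 304.792 / 98.076 = 3.10771 mol.
Step 1 (H2SO4:HCl = 1:2): theoretical n(HCl) = 6.21542 mol; at 67.43% yield, n(HCl) = 4.19106 mol.
Step 2 (HCl:CO2 = 2:1): theoretical n(CO2) = 2.09553 mol, so theoretical mass = 2.09553 × 44.01 = 92.2242 g.
At 85.42% yield, actual mass of CO2 = 92.2242 × 0.8542 = 78.7779 g.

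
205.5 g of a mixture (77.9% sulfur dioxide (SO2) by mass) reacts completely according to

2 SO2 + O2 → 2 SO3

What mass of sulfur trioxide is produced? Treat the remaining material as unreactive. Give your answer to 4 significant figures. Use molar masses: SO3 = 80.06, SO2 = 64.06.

Mass of pure SO2 = 205.5 g × 0.779 = 160.08 g.
n(SO2) = 160.08 g / 64.06 g/mol = 2.4990 mol.
From the equation the SO2:SO3 mole ratio is 2:2, so n(SO3) = 2.4990 × 2/2 = 2.4990 mol.
Mass of SO3 = 2.4990 mol × 80.06 g/mol = 200.07 g.

200.1 g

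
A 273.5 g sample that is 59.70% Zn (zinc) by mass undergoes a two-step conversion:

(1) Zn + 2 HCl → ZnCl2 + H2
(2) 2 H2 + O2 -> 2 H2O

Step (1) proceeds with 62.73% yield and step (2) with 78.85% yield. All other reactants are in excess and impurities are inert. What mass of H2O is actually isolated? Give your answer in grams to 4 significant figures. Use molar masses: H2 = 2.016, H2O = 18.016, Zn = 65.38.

22.25 g

Pure Zn = 273.5 × 0.5970 = 163.28 g.
n(Zn) = 163.28 / 65.38 = 2.4974 mol.
Step 1 (Zn:H2 = 1:1): theoretical n(H2) = 2.4974 mol; at 62.73% yield, n(H2) = 1.5666 mol.
Step 2 (H2:H2O = 2:2): theoretical n(H2O) = 1.5666 mol, so theoretical mass = 1.5666 × 18.016 = 28.224 g.
At 78.85% yield, actual mass of H2O = 28.224 × 0.7885 = 22.255 g.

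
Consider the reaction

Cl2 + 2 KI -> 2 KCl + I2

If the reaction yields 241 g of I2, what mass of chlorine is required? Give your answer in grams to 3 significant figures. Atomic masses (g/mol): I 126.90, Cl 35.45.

67.3 g

M(I2) = 2(126.90) = 253.80 g/mol.
M(Cl2) = 2(35.45) = 70.90 g/mol.
n(I2) = 241.0 g / 253.80 g/mol = 0.9496 mol.
From the equation the I2:Cl2 mole ratio is 1:1, so n(Cl2) = 0.9496 × 1/1 = 0.9496 mol.
Mass of Cl2 = 0.9496 mol × 70.90 g/mol = 67.32 g.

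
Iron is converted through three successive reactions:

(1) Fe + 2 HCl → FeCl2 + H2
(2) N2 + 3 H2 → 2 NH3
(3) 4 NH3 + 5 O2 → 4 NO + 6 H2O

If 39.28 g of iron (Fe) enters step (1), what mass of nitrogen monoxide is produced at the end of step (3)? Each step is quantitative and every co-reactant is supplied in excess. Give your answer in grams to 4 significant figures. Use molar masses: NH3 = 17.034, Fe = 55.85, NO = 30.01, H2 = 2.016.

14.07 g

n(Fe) = 39.28 / 55.85 = 0.70331 mol.
Reaction (1): Fe→H2 ratio 1:1 ⇒ n(H2) = 0.70331 mol.
Reaction (2): H2→NH3 ratio 3:2 ⇒ n(NH3) = 0.46887 mol.
Reaction (3): NH3→NO ratio 4:4 ⇒ n(NO) = 0.46887 mol.
Mass of NO = 0.46887 × 30.01 = 14.071 g.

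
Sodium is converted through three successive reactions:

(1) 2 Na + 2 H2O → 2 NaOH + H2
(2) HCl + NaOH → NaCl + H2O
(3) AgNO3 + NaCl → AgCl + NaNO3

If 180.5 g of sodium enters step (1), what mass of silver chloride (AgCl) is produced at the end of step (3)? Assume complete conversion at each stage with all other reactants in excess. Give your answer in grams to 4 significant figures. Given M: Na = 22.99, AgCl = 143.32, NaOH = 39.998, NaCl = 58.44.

n(Na) = 180.5 / 22.99 = 7.8512 mol.
Reaction (1): Na→NaOH ratio 2:2 ⇒ n(NaOH) = 7.8512 mol.
Reaction (2): NaOH→NaCl ratio 1:1 ⇒ n(NaCl) = 7.8512 mol.
Reaction (3): NaCl→AgCl ratio 1:1 ⇒ n(AgCl) = 7.8512 mol.
Mass of AgCl = 7.8512 × 143.32 = 1125.2 g.

1125 g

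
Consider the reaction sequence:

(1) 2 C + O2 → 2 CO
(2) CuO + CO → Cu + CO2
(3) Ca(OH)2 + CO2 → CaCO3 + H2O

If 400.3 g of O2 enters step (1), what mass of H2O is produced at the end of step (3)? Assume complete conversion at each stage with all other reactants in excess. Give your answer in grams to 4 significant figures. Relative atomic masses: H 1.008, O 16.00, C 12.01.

M(O2) = 2(16.00) = 32.00 g/mol.
M(H2O) = 2(1.008) + 16.00 = 18.016 g/mol.
n(O2) = 400.3 / 32.00 = 12.509 mol.
Reaction (1): O2→CO ratio 1:2 ⇒ n(CO) = 25.019 mol.
Reaction (2): CO→CO2 ratio 1:1 ⇒ n(CO2) = 25.019 mol.
Reaction (3): CO2→H2O ratio 1:1 ⇒ n(H2O) = 25.019 mol.
Mass of H2O = 25.019 × 18.016 = 450.74 g.

450.7 g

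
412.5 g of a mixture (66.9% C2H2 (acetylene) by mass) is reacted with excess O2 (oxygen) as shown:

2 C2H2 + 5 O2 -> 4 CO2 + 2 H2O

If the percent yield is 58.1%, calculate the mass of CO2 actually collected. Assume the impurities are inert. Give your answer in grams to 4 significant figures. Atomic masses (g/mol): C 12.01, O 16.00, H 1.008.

Pure C2H2 available = 412.5 g × 0.669 = 275.96 g.
M(C2H2) = 2(12.01) + 2(1.008) = 26.036 g/mol.
M(CO2) = 12.01 + 2(16.00) = 44.01 g/mol.
n(C2H2) = 275.96 g / 26.036 g/mol = 10.599 mol.
From the equation the C2H2:CO2 mole ratio is 2:4, so n(CO2) = 10.599 × 4/2 = 21.199 mol.
Mass of CO2 = 21.199 mol × 44.01 g/mol = 932.95 g.
Actual mass collected = 932.95 g × 0.581 = 542.04 g.

542.0 g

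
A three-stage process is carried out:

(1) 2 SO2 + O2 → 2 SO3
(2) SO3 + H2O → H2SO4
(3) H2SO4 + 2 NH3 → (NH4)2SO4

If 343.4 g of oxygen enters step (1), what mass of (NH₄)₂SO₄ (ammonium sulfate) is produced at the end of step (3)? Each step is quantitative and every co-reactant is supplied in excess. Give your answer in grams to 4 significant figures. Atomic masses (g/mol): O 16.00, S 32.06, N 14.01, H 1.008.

2836 g

M(O2) = 2(16.00) = 32.00 g/mol.
M((NH4)2SO4) = 2(14.01) + 8(1.008) + 32.06 + 4(16.00) = 132.144 g/mol.
n(O2) = 343.4 / 32.00 = 10.731 mol.
Reaction (1): O2→SO3 ratio 1:2 ⇒ n(SO3) = 21.462 mol.
Reaction (2): SO3→H2SO4 ratio 1:1 ⇒ n(H2SO4) = 21.462 mol.
Reaction (3): H2SO4→(NH4)2SO4 ratio 1:1 ⇒ n((NH4)2SO4) = 21.462 mol.
Mass of (NH4)2SO4 = 21.462 × 132.144 = 2836.1 g.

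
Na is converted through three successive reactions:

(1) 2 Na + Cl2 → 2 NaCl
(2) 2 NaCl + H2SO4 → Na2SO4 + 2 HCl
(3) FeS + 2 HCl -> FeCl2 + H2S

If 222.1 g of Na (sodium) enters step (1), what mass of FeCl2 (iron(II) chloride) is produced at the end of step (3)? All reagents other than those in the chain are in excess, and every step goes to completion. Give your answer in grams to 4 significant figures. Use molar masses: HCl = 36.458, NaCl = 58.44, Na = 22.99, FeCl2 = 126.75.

612.2 g

n(Na) = 222.1 / 22.99 = 9.6607 mol.
Reaction (1): Na→NaCl ratio 2:2 ⇒ n(NaCl) = 9.6607 mol.
Reaction (2): NaCl→HCl ratio 2:2 ⇒ n(HCl) = 9.6607 mol.
Reaction (3): HCl→FeCl2 ratio 2:1 ⇒ n(FeCl2) = 4.8304 mol.
Mass of FeCl2 = 4.8304 × 126.75 = 612.25 g.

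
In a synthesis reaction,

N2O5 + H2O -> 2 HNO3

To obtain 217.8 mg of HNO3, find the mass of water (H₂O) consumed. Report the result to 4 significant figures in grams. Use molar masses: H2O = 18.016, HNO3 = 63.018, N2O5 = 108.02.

0.03113 g

Convert: 217.8 mg = 0.21780 g.
n(HNO3) = 0.21780 g / 63.018 g/mol = 0.0034562 mol.
From the equation the HNO3:H2O mole ratio is 2:1, so n(H2O) = 0.0034562 × 1/2 = 0.0017281 mol.
Mass of H2O = 0.0017281 mol × 18.016 g/mol = 0.031133 g.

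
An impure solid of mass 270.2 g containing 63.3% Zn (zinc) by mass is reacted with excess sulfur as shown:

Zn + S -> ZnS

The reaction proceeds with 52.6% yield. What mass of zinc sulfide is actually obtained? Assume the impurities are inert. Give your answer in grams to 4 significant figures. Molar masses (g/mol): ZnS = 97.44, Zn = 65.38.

134.1 g

Pure Zn available = 270.2 g × 0.633 = 171.04 g.
n(Zn) = 171.04 g / 65.38 g/mol = 2.6160 mol.
From the equation the Zn:ZnS mole ratio is 1:1, so n(ZnS) = 2.6160 × 1/1 = 2.6160 mol.
Mass of ZnS = 2.6160 mol × 97.44 g/mol = 254.91 g.
Actual mass collected = 254.91 g × 0.526 = 134.08 g.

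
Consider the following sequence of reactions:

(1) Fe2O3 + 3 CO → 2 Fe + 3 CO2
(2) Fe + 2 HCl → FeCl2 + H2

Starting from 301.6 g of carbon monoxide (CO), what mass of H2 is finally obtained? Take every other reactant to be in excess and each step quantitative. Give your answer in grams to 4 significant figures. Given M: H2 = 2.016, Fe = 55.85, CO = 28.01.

14.47 g

n(CO) = 301.60 / 28.01 = 10.768 mol.
Step 1 gives a 3:2 ratio of CO to Fe, so n(Fe) = 7.1784 mol.
In step 2 the Fe:H2 ratio is 1:1, so n(H2) = 7.1784 mol.
Mass of H2 = 7.1784 × 2.016 = 14.472 g.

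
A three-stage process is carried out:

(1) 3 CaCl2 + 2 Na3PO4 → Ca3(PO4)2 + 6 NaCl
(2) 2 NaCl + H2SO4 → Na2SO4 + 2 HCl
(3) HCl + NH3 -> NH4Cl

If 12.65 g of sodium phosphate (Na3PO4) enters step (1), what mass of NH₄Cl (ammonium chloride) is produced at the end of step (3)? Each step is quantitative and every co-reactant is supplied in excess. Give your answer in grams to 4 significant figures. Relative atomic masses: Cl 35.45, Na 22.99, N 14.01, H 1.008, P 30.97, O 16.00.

M(Na3PO4) = 3(22.99) + 30.97 + 4(16.00) = 163.94 g/mol.
M(NH4Cl) = 14.01 + 4(1.008) + 35.45 = 53.492 g/mol.
n(Na3PO4) = 12.65 / 163.94 = 0.077162 mol.
Reaction (1): Na3PO4→NaCl ratio 2:6 ⇒ n(NaCl) = 0.23149 mol.
Reaction (2): NaCl→HCl ratio 2:2 ⇒ n(HCl) = 0.23149 mol.
Reaction (3): HCl→NH4Cl ratio 1:1 ⇒ n(NH4Cl) = 0.23149 mol.
Mass of NH4Cl = 0.23149 × 53.492 = 12.383 g.

12.38 g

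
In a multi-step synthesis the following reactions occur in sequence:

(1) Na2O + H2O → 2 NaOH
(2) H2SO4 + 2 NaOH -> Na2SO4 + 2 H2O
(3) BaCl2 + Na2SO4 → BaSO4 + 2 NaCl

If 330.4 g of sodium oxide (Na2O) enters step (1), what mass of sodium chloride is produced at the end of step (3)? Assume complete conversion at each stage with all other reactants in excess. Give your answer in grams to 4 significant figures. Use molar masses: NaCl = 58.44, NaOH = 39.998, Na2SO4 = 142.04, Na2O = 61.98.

n(Na2O) = 330.4 / 61.98 = 5.3308 mol.
Reaction (1): Na2O→NaOH ratio 1:2 ⇒ n(NaOH) = 10.662 mol.
Reaction (2): NaOH→Na2SO4 ratio 2:1 ⇒ n(Na2SO4) = 5.3308 mol.
Reaction (3): Na2SO4→NaCl ratio 1:2 ⇒ n(NaCl) = 10.662 mol.
Mass of NaCl = 10.662 × 58.44 = 623.06 g.

623.1 g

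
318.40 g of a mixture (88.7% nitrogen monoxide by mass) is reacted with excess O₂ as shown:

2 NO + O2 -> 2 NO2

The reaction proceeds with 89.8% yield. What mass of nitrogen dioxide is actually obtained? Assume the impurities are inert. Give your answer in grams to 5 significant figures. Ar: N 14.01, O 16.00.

388.83 g

Pure NO available = 318.40 g × 0.887 = 282.421 g.
M(NO) = 14.01 + 16.00 = 30.01 g/mol.
M(NO2) = 14.01 + 2(16.00) = 46.01 g/mol.
n(NO) = 282.421 g / 30.01 g/mol = 9.41089 mol.
From the equation the NO:NO2 mole ratio is 2:2, so n(NO2) = 9.41089 × 2/2 = 9.41089 mol.
Mass of NO2 = 9.41089 mol × 46.01 g/mol = 432.995 g.
Actual mass collected = 432.995 g × 0.898 = 388.830 g.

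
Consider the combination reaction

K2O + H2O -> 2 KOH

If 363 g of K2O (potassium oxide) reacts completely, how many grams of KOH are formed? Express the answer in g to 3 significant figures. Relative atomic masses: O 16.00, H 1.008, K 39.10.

M(K2O) = 2(39.10) + 16.00 = 94.20 g/mol.
M(KOH) = 39.10 + 16.00 + 1.008 = 56.108 g/mol.
n(K2O) = 363.0 g / 94.20 g/mol = 3.854 mol.
From the equation the K2O:KOH mole ratio is 1:2, so n(KOH) = 3.854 × 2/1 = 7.707 mol.
Mass of KOH = 7.707 mol × 56.108 g/mol = 432.4 g.

432 g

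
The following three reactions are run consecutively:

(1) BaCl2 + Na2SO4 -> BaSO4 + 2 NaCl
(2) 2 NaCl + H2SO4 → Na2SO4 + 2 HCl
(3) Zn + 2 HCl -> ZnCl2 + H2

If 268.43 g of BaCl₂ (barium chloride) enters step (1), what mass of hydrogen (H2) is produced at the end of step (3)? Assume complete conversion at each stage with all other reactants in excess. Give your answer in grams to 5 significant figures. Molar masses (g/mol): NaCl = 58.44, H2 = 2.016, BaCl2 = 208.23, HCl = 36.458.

2.5988 g

n(BaCl2) = 268.43 / 208.23 = 1.28910 mol.
Reaction (1): BaCl2→NaCl ratio 1:2 ⇒ n(NaCl) = 2.57821 mol.
Reaction (2): NaCl→HCl ratio 2:2 ⇒ n(HCl) = 2.57821 mol.
Reaction (3): HCl→H2 ratio 2:1 ⇒ n(H2) = 1.28910 mol.
Mass of H2 = 1.28910 × 2.016 = 2.59883 g.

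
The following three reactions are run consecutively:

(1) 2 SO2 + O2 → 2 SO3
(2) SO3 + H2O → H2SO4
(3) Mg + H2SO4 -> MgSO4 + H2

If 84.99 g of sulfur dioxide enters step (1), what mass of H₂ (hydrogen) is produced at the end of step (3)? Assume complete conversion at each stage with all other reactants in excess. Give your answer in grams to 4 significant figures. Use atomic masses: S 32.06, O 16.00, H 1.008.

M(SO2) = 32.06 + 2(16.00) = 64.06 g/mol.
M(H2) = 2(1.008) = 2.016 g/mol.
n(SO2) = 84.99 / 64.06 = 1.3267 mol.
Reaction (1): SO2→SO3 ratio 2:2 ⇒ n(SO3) = 1.3267 mol.
Reaction (2): SO3→H2SO4 ratio 1:1 ⇒ n(H2SO4) = 1.3267 mol.
Reaction (3): H2SO4→H2 ratio 1:1 ⇒ n(H2) = 1.3267 mol.
Mass of H2 = 1.3267 × 2.016 = 2.6747 g.

2.675 g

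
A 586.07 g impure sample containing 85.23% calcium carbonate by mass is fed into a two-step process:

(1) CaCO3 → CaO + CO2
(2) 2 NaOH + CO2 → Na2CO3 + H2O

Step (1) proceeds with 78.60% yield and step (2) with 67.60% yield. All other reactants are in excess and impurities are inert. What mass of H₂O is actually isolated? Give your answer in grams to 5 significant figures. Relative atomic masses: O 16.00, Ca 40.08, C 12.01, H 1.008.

47.773 g

Pure CaCO3 = 586.07 × 0.8523 = 499.507 g.
M(CaCO3) = 40.08 + 12.01 + 3(16.00) = 100.09 g/mol.
M(H2O) = 2(1.008) + 16.00 = 18.016 g/mol.
n(CaCO3) = 499.507 / 100.09 = 4.99058 mol.
Step 1 (CaCO3:CO2 = 1:1): theoretical n(CO2) = 4.99058 mol; at 78.60% yield, n(CO2) = 3.92260 mol.
Step 2 (CO2:H2O = 1:1): theoretical n(H2O) = 3.92260 mol, so theoretical mass = 3.92260 × 18.016 = 70.6695 g.
At 67.60% yield, actual mass of H2O = 70.6695 × 0.6760 = 47.7726 g.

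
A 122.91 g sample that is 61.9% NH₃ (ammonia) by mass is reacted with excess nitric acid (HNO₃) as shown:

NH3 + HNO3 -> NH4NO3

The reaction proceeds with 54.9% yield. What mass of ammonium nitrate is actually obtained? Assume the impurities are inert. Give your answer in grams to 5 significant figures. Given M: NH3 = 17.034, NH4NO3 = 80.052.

196.29 g

Pure NH3 available = 122.91 g × 0.619 = 76.0813 g.
n(NH3) = 76.0813 g / 17.034 g/mol = 4.46644 mol.
From the equation the NH3:NH4NO3 mole ratio is 1:1, so n(NH4NO3) = 4.46644 × 1/1 = 4.46644 mol.
Mass of NH4NO3 = 4.46644 mol × 80.052 g/mol = 357.547 g.
Actual mass collected = 357.547 g × 0.549 = 196.293 g.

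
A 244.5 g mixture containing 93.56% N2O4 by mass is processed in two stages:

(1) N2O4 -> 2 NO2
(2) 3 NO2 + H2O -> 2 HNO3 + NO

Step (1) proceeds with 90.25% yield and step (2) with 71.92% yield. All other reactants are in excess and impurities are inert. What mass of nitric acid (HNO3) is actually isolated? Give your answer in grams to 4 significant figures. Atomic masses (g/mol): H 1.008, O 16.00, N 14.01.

135.6 g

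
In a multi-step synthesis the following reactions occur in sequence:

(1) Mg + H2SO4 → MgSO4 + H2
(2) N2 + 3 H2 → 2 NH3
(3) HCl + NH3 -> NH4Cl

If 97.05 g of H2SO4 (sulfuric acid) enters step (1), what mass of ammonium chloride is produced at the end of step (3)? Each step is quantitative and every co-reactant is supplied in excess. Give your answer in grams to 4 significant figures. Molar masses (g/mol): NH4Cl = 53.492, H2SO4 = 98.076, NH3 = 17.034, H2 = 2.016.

35.29 g

n(H2SO4) = 97.05 / 98.076 = 0.98954 mol.
Reaction (1): H2SO4→H2 ratio 1:1 ⇒ n(H2) = 0.98954 mol.
Reaction (2): H2→NH3 ratio 3:2 ⇒ n(NH3) = 0.65969 mol.
Reaction (3): NH3→NH4Cl ratio 1:1 ⇒ n(NH4Cl) = 0.65969 mol.
Mass of NH4Cl = 0.65969 × 53.492 = 35.288 g.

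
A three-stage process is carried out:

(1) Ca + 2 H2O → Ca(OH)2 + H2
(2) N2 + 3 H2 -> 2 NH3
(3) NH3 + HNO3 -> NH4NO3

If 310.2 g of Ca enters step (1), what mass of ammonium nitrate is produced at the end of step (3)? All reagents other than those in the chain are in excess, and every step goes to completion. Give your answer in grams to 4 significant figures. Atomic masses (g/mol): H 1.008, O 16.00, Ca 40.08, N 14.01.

M(Ca) = 40.08 g/mol.
M(NH4NO3) = 2(14.01) + 4(1.008) + 3(16.00) = 80.052 g/mol.
n(Ca) = 310.2 / 40.08 = 7.7395 mol.
Reaction (1): Ca→H2 ratio 1:1 ⇒ n(H2) = 7.7395 mol.
Reaction (2): H2→NH3 ratio 3:2 ⇒ n(NH3) = 5.1597 mol.
Reaction (3): NH3→NH4NO3 ratio 1:1 ⇒ n(NH4NO3) = 5.1597 mol.
Mass of NH4NO3 = 5.1597 × 80.052 = 413.04 g.

413.0 g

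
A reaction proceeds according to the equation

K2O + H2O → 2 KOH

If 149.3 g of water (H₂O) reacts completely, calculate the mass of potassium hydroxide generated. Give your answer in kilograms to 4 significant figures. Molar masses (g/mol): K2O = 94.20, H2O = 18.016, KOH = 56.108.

0.9299 kg

n(H2O) = 149.30 g / 18.016 g/mol = 8.2871 mol.
From the equation the H2O:KOH mole ratio is 1:2, so n(KOH) = 8.2871 × 2/1 = 16.574 mol.
Mass of KOH = 16.574 mol × 56.108 g/mol = 929.94 g.
Converting to kg: 929.94 g = 0.9299 kg.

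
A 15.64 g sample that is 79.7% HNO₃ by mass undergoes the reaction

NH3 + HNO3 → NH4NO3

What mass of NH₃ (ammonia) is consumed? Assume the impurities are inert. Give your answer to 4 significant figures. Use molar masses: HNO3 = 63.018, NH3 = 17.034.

Mass of pure HNO3 = 15.64 g × 0.797 = 12.465 g.
n(HNO3) = 12.465 g / 63.018 g/mol = 0.19780 mol.
From the equation the HNO3:NH3 mole ratio is 1:1, so n(NH3) = 0.19780 × 1/1 = 0.19780 mol.
Mass of NH3 = 0.19780 mol × 17.034 g/mol = 3.3694 g.

3.369 g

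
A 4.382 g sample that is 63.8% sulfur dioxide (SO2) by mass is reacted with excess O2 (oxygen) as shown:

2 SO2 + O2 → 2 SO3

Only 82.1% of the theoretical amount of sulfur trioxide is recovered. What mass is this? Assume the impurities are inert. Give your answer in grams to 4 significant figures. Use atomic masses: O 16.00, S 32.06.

2.869 g

Pure SO2 available = 4.382 g × 0.638 = 2.7957 g.
M(SO2) = 32.06 + 2(16.00) = 64.06 g/mol.
M(SO3) = 32.06 + 3(16.00) = 80.06 g/mol.
n(SO2) = 2.7957 g / 64.06 g/mol = 0.043642 mol.
From the equation the SO2:SO3 mole ratio is 2:2, so n(SO3) = 0.043642 × 2/2 = 0.043642 mol.
Mass of SO3 = 0.043642 mol × 80.06 g/mol = 3.4940 g.
Actual mass collected = 3.4940 g × 0.821 = 2.8686 g.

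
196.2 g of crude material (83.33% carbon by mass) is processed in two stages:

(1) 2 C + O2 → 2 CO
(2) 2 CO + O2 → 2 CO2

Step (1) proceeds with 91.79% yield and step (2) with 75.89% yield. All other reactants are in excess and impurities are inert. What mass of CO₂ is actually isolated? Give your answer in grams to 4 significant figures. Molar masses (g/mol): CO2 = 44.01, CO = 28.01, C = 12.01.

417.3 g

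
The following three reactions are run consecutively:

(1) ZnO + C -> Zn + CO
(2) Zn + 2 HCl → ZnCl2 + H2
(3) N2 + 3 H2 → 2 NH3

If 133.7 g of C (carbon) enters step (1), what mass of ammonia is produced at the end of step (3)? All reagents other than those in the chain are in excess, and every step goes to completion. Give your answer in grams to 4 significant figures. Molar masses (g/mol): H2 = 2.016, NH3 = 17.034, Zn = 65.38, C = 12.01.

n(C) = 133.7 / 12.01 = 11.132 mol.
Reaction (1): C→Zn ratio 1:1 ⇒ n(Zn) = 11.132 mol.
Reaction (2): Zn→H2 ratio 1:1 ⇒ n(H2) = 11.132 mol.
Reaction (3): H2→NH3 ratio 3:2 ⇒ n(NH3) = 7.4216 mol.
Mass of NH3 = 7.4216 × 17.034 = 126.42 g.

126.4 g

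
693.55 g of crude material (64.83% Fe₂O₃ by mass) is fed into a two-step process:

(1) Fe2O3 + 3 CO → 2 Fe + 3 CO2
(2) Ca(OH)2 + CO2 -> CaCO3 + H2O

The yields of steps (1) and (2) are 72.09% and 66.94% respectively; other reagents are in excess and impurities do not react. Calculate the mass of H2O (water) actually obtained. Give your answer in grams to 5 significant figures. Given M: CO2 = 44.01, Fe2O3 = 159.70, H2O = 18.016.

73.433 g

Pure Fe2O3 = 693.55 × 0.6483 = 449.628 g.
n(Fe2O3) = 449.628 / 159.70 = 2.81546 mol.
Step 1 (Fe2O3:CO2 = 1:3): theoretical n(CO2) = 8.44637 mol; at 72.09% yield, n(CO2) = 6.08899 mol.
Step 2 (CO2:H2O = 1:1): theoretical n(H2O) = 6.08899 mol, so theoretical mass = 6.08899 × 18.016 = 109.699 g.
At 66.94% yield, actual mass of H2O = 109.699 × 0.6694 = 73.4327 g.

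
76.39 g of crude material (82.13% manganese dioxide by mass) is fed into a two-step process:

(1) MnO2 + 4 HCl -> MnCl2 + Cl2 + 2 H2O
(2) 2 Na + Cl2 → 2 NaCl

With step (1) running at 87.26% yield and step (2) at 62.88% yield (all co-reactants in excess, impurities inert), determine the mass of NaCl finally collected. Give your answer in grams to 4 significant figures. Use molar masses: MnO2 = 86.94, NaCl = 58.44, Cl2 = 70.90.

Pure MnO2 = 76.39 × 0.8213 = 62.739 g.
n(MnO2) = 62.739 / 86.94 = 0.72164 mol.
Step 1 (MnO2:Cl2 = 1:1): theoretical n(Cl2) = 0.72164 mol; at 87.26% yield, n(Cl2) = 0.62970 mol.
Step 2 (Cl2:NaCl = 1:2): theoretical n(NaCl) = 1.2594 mol, so theoretical mass = 1.2594 × 58.44 = 73.599 g.
At 62.88% yield, actual mass of NaCl = 73.599 × 0.6288 = 46.279 g.

46.28 g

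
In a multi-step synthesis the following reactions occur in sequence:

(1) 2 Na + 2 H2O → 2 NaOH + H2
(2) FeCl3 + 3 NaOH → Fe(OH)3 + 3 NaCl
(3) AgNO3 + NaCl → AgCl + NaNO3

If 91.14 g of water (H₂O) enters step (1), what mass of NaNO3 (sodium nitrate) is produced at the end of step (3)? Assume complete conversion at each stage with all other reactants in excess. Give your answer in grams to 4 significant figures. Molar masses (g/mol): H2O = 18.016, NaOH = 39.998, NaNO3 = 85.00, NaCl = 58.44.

430.0 g

n(H2O) = 91.14 / 18.016 = 5.0588 mol.
Reaction (1): H2O→NaOH ratio 2:2 ⇒ n(NaOH) = 5.0588 mol.
Reaction (2): NaOH→NaCl ratio 3:3 ⇒ n(NaCl) = 5.0588 mol.
Reaction (3): NaCl→NaNO3 ratio 1:1 ⇒ n(NaNO3) = 5.0588 mol.
Mass of NaNO3 = 5.0588 × 85.00 = 430.00 g.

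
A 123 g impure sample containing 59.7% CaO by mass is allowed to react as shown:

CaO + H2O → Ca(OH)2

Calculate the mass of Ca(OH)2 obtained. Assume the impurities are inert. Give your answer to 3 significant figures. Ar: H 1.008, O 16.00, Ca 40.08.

Mass of pure CaO = 123 g × 0.597 = 73.43 g.
M(CaO) = 40.08 + 16.00 = 56.08 g/mol.
M(Ca(OH)2) = 40.08 + 2(16.00) + 2(1.008) = 74.096 g/mol.
n(CaO) = 73.43 g / 56.08 g/mol = 1.309 mol.
From the equation the CaO:Ca(OH)2 mole ratio is 1:1, so n(Ca(OH)2) = 1.309 × 1/1 = 1.309 mol.
Mass of Ca(OH)2 = 1.309 mol × 74.096 g/mol = 97.02 g.

97.0 g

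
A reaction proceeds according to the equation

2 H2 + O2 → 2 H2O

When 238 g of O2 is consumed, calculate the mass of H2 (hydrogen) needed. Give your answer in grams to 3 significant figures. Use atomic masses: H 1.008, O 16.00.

30.0 g

M(O2) = 2(16.00) = 32.00 g/mol.
M(H2) = 2(1.008) = 2.016 g/mol.
n(O2) = 238.0 g / 32.00 g/mol = 7.438 mol.
From the equation the O2:H2 mole ratio is 1:2, so n(H2) = 7.438 × 2/1 = 14.88 mol.
Mass of H2 = 14.88 mol × 2.016 g/mol = 29.99 g.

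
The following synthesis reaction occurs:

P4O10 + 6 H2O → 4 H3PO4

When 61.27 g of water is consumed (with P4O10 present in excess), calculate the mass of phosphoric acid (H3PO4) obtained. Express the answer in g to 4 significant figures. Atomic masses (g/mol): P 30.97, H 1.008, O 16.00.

M(H2O) = 2(1.008) + 16.00 = 18.016 g/mol.
M(H3PO4) = 3(1.008) + 30.97 + 4(16.00) = 97.994 g/mol.
n(H2O) = 61.270 g / 18.016 g/mol = 3.4009 mol.
From the equation the H2O:H3PO4 mole ratio is 6:4, so n(H3PO4) = 3.4009 × 4/6 = 2.2672 mol.
Mass of H3PO4 = 2.2672 mol × 97.994 g/mol = 222.18 g.

222.2 g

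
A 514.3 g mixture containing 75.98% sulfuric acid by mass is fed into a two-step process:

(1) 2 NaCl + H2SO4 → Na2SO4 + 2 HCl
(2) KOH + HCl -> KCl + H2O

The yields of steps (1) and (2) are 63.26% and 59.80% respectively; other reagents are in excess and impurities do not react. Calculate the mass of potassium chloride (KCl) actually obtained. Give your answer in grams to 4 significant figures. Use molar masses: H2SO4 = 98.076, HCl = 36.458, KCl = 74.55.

Pure H2SO4 = 514.3 × 0.7598 = 390.77 g.
n(H2SO4) = 390.77 / 98.076 = 3.9843 mol.
Step 1 (H2SO4:HCl = 1:2): theoretical n(HCl) = 7.9686 mol; at 63.26% yield, n(HCl) = 5.0409 mol.
Step 2 (HCl:KCl = 1:1): theoretical n(KCl) = 5.0409 mol, so theoretical mass = 5.0409 × 74.55 = 375.80 g.
At 59.80% yield, actual mass of KCl = 375.80 × 0.5980 = 224.73 g.

224.7 g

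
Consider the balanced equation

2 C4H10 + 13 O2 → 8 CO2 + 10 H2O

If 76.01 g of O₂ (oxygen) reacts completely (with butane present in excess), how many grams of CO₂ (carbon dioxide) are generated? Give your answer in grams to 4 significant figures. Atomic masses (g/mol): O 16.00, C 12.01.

M(O2) = 2(16.00) = 32.00 g/mol.
M(CO2) = 12.01 + 2(16.00) = 44.01 g/mol.
n(O2) = 76.010 g / 32.00 g/mol = 2.3753 mol.
From the equation the O2:CO2 mole ratio is 13:8, so n(CO2) = 2.3753 × 8/13 = 1.4617 mol.
Mass of CO2 = 1.4617 mol × 44.01 g/mol = 64.331 g.

64.33 g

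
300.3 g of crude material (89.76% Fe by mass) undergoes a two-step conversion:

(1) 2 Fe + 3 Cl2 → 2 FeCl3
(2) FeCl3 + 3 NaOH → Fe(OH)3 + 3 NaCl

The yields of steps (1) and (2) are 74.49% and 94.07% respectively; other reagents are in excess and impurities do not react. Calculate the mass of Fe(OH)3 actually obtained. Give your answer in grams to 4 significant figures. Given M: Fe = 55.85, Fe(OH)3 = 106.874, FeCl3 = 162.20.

361.4 g

Pure Fe = 300.3 × 0.8976 = 269.55 g.
n(Fe) = 269.55 / 55.85 = 4.8263 mol.
Step 1 (Fe:FeCl3 = 2:2): theoretical n(FeCl3) = 4.8263 mol; at 74.49% yield, n(FeCl3) = 3.5951 mol.
Step 2 (FeCl3:Fe(OH)3 = 1:1): theoretical n(Fe(OH)3) = 3.5951 mol, so theoretical mass = 3.5951 × 106.874 = 384.22 g.
At 94.07% yield, actual mass of Fe(OH)3 = 384.22 × 0.9407 = 361.44 g.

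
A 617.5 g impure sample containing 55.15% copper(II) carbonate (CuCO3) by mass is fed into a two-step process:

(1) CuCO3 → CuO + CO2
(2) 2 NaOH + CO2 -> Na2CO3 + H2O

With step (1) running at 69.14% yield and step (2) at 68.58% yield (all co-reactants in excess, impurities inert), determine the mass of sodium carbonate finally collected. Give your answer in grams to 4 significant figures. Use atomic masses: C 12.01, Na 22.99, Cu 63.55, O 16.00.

Pure CuCO3 = 617.5 × 0.5515 = 340.55 g.
M(CuCO3) = 63.55 + 12.01 + 3(16.00) = 123.56 g/mol.
M(Na2CO3) = 2(22.99) + 12.01 + 3(16.00) = 105.99 g/mol.
n(CuCO3) = 340.55 / 123.56 = 2.7562 mol.
Step 1 (CuCO3:CO2 = 1:1): theoretical n(CO2) = 2.7562 mol; at 69.14% yield, n(CO2) = 1.9056 mol.
Step 2 (CO2:Na2CO3 = 1:1): theoretical n(Na2CO3) = 1.9056 mol, so theoretical mass = 1.9056 × 105.99 = 201.98 g.
At 68.58% yield, actual mass of Na2CO3 = 201.98 × 0.6858 = 138.51 g.

138.5 g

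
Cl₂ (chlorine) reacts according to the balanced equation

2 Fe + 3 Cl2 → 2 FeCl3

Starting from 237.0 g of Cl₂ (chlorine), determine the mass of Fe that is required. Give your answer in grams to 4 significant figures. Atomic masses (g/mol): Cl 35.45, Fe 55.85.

M(Cl2) = 2(35.45) = 70.90 g/mol.
M(Fe) = 55.85 g/mol.
n(Cl2) = 237.00 g / 70.90 g/mol = 3.3427 mol.
From the equation the Cl2:Fe mole ratio is 3:2, so n(Fe) = 3.3427 × 2/3 = 2.2285 mol.
Mass of Fe = 2.2285 mol × 55.85 g/mol = 124.46 g.

124.5 g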